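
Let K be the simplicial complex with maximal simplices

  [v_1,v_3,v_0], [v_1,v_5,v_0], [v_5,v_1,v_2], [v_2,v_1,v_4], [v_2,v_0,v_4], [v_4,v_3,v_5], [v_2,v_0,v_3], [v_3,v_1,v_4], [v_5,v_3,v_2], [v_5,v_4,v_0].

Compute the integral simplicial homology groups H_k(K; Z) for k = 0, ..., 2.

Take the total order v_0 < v_1 < v_2 < v_3 < v_4 < v_5 on the vertex set. Then K (dimension 2) consists of the simplices:

  0-simplices (6): [v_0], [v_1], [v_2], [v_3], [v_4], [v_5]
  1-simplices (15): (15 of them)
  2-simplices (10): [v_0,v_1,v_3], [v_0,v_1,v_5], [v_0,v_2,v_3], [v_0,v_2,v_4], [v_0,v_4,v_5], [v_1,v_2,v_4], [v_1,v_2,v_5], [v_1,v_3,v_4], [v_2,v_3,v_5], [v_3,v_4,v_5]

so the chain groups are C_0 ≅ Z^6, C_1 ≅ Z^15, C_2 ≅ Z^10.

The boundary map ∂_1: C_1 → C_0 is given by ∂[p,q] = [q] − [p]. For instance
  ∂[v_2,v_5] = [v_5] − [v_2].
The resulting 6×15 matrix has rank 5, and its Smith normal form has invariant factors (1,1,1,1,1).

Boundary ∂_2: C_2 → C_1 acts by ∂[p,q,r] = [q,r] − [p,r] + [p,q]. For instance
  ∂[v_1,v_2,v_4] = [v_2,v_4] − [v_1,v_4] + [v_1,v_2],
  ∂[v_0,v_1,v_5] = [v_1,v_5] − [v_0,v_5] + [v_0,v_1].
The 15×10 boundary matrix has rank 10 and Smith normal form diag(1,1,1,1,1,1,1,1,1,2).

Now H_k = ker ∂_k / im ∂_{k+1}, so:

  H_0: rank C_0 − rank ∂_1 = 6 − 5 = 1, and the invariant factors of ∂_1 are all 1, so H_0 = Z.
  H_1: rank ker ∂_1 − rank ∂_2 = (15 − 5) − 10 = 0, and ∂_2 has invariant factor 2 > 1, so H_1 = Z_2.
  H_2: rank ker ∂_2 − rank ∂_3 = (10 − 10) − 0 = 0, and there is no ∂_3, so H_2 = 0.

(K is a triangulation of the real projective plane RP^2.)

H_0 ≅ Z,  H_1 ≅ Z_2,  H_2 = 0.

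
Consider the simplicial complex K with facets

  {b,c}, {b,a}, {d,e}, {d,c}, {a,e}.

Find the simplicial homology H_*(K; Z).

H_0 = Z,  H_1 = Z.

Take the total order a < b < c < d < e on the vertex set. Then K (dimension 1) consists of the simplices:

  0-simplices (5): a, b, c, d, e
  1-simplices (5): ab, ae, bc, cd, de

giving chain groups C_0 ≅ Z^5, C_1 ≅ Z^5.

Boundary ∂_1: C_1 → C_0 is given by ∂[p,q] = [q] − [p].
As a 5×5 matrix over Z this has rank 4, with invariant factors (1,1,1,1).

Now H_k = ker ∂_k / im ∂_{k+1}, so:

  H_0: rank C_0 − rank ∂_1 = 5 − 4 = 1, and the invariant factors of ∂_1 are all 1, so H_0 = Z.
  H_1: rank ker ∂_1 − rank ∂_2 = (5 − 4) − 0 = 1, and there is no ∂_2, so H_1 = Z.

As a check, the Euler characteristic is 5 − 5 = 0, which agrees with 1 − 1 = 0.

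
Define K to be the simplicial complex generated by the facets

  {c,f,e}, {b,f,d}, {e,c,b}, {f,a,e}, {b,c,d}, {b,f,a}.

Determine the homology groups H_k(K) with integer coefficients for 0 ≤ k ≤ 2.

H_0 ≅ Z,  H_1 ≅ Z,  H_2 = 0.

Take the total order a < b < c < d < e < f on the vertex set. Then K (dimension 2) consists of the simplices:

  0-simplices (6): a, b, c, d, e, f
  1-simplices (12): ab, ae, af, bc, bd, be, bf, cd, ce, cf, df, ef
  2-simplices (6): abf, aef, bcd, bce, bdf, cef

giving chain groups C_0 ≅ Z^6, C_1 ≅ Z^12, C_2 ≅ Z^6.

The boundary map ∂_1: C_1 → C_0 is given by ∂[p,q] = [q] − [p].
This gives a 6×12 integer matrix of rank 5; reducing to Smith normal form yields diagonal entries (1,1,1,1,1).

The boundary map ∂_2: C_2 → C_1 maps a triangle to the signed sum of its edges. For instance
  ∂cef = ef − cf + ce,
  ∂bdf = df − bf + bd.
The resulting 12×6 matrix has rank 6, and its Smith normal form has invariant factors (1,1,1,1,1,1).

Now H_k = ker ∂_k / im ∂_{k+1}, so:

  H_0: rank C_0 − rank ∂_1 = 6 − 5 = 1, and the invariant factors of ∂_1 are all 1, so H_0 ≅ Z.
  H_1: rank ker ∂_1 − rank ∂_2 = (12 − 5) − 6 = 1, and the invariant factors of ∂_2 are all 1, so H_1 ≅ Z.
  H_2: rank ker ∂_2 − rank ∂_3 = (6 − 6) − 0 = 0, and there is no ∂_3, so H_2 ≅ 0.

(K is a triangulation of the cylinder S^1 x I.)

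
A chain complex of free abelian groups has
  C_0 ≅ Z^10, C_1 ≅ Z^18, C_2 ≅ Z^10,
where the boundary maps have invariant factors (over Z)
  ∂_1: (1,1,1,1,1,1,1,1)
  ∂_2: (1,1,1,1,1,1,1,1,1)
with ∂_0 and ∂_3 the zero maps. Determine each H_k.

H_0: b_0 = 10 − 0 − 8 = 2; torsion from ∂_1 factors > 1: none. So H_0 = Z^2.
H_1: b_1 = 18 − 8 − 9 = 1; torsion from ∂_2 factors > 1: none. So H_1 = Z.
H_2: b_2 = 10 − 9 − 0 = 1; torsion from ∂_3 factors > 1: none. So H_2 = Z.

H_0 = Z^2,  H_1 = Z,  H_2 = Z.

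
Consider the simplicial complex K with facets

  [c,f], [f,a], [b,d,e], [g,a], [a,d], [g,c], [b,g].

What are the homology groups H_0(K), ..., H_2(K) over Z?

H_0 ≅ Z,  H_1 ≅ Z^2,  H_2 = 0.

Order the vertices as a < b < c < d < e < f < g. Listing each simplex with vertices in this order, K has dimension 2 with simplices:

  0-simplices (7): a, b, c, d, e, f, g
  1-simplices (9): ad, af, ag, bd, be, bg, cf, cg, de
  2-simplices (1): bde

Hence C_0 ≅ Z^7, C_1 ≅ Z^9, C_2 ≅ Z^1.

The boundary map ∂_1: C_1 → C_0 sends each edge [p,q] (with p < q) to q − p.
As a 7×9 matrix over Z this has rank 6, with invariant factors (1,1,1,1,1,1).

Boundary ∂_2: C_2 → C_1 maps a triangle to the signed sum of its edges. For instance
  ∂bde = de − be + bd.
The 9×1 boundary matrix has rank 1 and Smith normal form diag(1).

Reading off H_k = ker ∂_k / im ∂_{k+1}:

  H_0: rank C_0 − rank ∂_1 = 7 − 6 = 1, and the invariant factors of ∂_1 are all 1, so H_0 ≅ Z.
  H_1: rank ker ∂_1 − rank ∂_2 = (9 − 6) − 1 = 2, and the invariant factors of ∂_2 are all 1, so H_1 ≅ Z^2.
  H_2: rank ker ∂_2 − rank ∂_3 = (1 − 1) − 0 = 0, and there is no ∂_3, so H_2 ≅ 0.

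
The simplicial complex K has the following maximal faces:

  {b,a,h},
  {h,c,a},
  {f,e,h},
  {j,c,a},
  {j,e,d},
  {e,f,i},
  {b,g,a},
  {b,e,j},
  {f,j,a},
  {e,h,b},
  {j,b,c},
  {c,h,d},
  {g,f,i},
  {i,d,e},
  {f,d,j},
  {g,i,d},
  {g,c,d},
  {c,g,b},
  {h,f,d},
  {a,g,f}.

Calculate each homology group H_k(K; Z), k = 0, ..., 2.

H_0 ≅ Z,  H_1 ≅ Z ⊕ Z/2Z,  H_2 = 0.

Take the total order a < b < c < d < e < f < g < h < i < j on the vertex set. Then K (dimension 2) consists of the simplices:

  0-simplices (10): a, b, c, d, e, f, g, h, i, j
  1-simplices (30): ab, ac, af, ag, ah, aj, bc, be, bg, bh, bj, cd, cg, ch, cj, de, df, dg, dh, di, dj, ef, eh, ei, ej, fg, fh, fi, fj, gi
  2-simplices (20): abg, abh, ach, acj, afg, afj, bcg, bcj, beh, bej, cdg, cdh, dei, dej, dfh, dfj, dgi, efh, efi, fgi

giving chain groups C_0 ≅ Z^10, C_1 ≅ Z^30, C_2 ≅ Z^20.

Boundary ∂_1: C_1 → C_0 maps an edge to its endpoints' difference, ∂[p,q] = q − p.
The 10×30 boundary matrix has rank 9 and Smith normal form diag(1,1,1,1,1,1,1,1,1).

The boundary map ∂_2: C_2 → C_1 sends each 2-simplex [p,q,r] to [q,r] − [p,r] + [p,q]. For instance
  ∂abh = bh − ah + ab,
  ∂cdh = dh − ch + cd.
The resulting 30×20 matrix has rank 20, and its Smith normal form has invariant factors (1,1,1,1,1,1,1,1,1,1,1,1,1,1,1,1,1,1,1,2).

From H_k ≅ ker(∂_k) / im(∂_{k+1}) we obtain:

  H_0: rank C_0 − rank ∂_1 = 10 − 9 = 1, and the invariant factors of ∂_1 are all 1, so H_0 ≅ Z.
  H_1: rank ker ∂_1 − rank ∂_2 = (30 − 9) − 20 = 1, and ∂_2 has invariant factor 2 > 1, so H_1 ≅ Z ⊕ Z/2Z.
  H_2: rank ker ∂_2 − rank ∂_3 = (20 − 20) − 0 = 0, and there is no ∂_3, so H_2 ≅ 0.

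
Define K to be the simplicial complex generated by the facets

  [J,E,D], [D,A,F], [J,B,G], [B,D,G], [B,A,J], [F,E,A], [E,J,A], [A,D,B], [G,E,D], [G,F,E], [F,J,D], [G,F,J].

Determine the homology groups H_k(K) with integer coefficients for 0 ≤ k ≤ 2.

We work with the vertex ordering A < B < D < E < F < G < J. The simplices of K, each written with vertices in increasing order, are:

  0-simplices (7): A, B, D, E, F, G, J
  1-simplices (18): AB, AD, AE, AF, AJ, BD, BG, BJ, DE, DF, DG, DJ, EF, EG, EJ, FG, FJ, GJ
  2-simplices (12): ABD, ABJ, ADF, AEF, AEJ, BDG, BGJ, DEG, DEJ, DFJ, EFG, FGJ

Hence C_0 ≅ Z^7, C_1 ≅ Z^18, C_2 ≅ Z^12.

The boundary map ∂_1: C_1 → C_0 maps an edge to its endpoints' difference, ∂[p,q] = q − p. For instance
  ∂EJ = J − E.
The resulting 7×18 matrix has rank 6, and its Smith normal form has invariant factors (1,1,1,1,1,1).

Boundary ∂_2: C_2 → C_1 sends each 2-simplex [p,q,r] to [q,r] − [p,r] + [p,q]. For instance
  ∂AEF = EF − AF + AE,
  ∂ABD = BD − AD + AB.
The resulting 18×12 matrix has rank 12, and its Smith normal form has invariant factors (1,1,1,1,1,1,1,1,1,1,1,2).

Now H_k = ker ∂_k / im ∂_{k+1}, so:

  H_0: rank C_0 − rank ∂_1 = 7 − 6 = 1, and the invariant factors of ∂_1 are all 1, so H_0 = Z.
  H_1: rank ker ∂_1 − rank ∂_2 = (18 − 6) − 12 = 0, and ∂_2 has invariant factor 2 > 1, so H_1 = Z/2.
  H_2: rank ker ∂_2 − rank ∂_3 = (12 − 12) − 0 = 0, and there is no ∂_3, so H_2 = 0.

(K is a triangulation of the real projective plane RP^2.)

H_0 = Z,  H_1 = Z/2,  H_2 = 0.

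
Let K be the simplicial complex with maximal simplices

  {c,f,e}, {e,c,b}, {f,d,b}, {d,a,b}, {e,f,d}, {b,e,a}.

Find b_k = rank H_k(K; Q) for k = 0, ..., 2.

K has 6 vertices, 12 edges, 6 triangles.
rank ∂_0 = 0, rank ∂_1 = 5 ⇒ b_0 = 6 − 0 − 5 = 1; all invariant factors of ∂_1 are 1 so no torsion. So H_0 = Z.
rank ∂_1 = 5, rank ∂_2 = 6 ⇒ b_1 = 12 − 5 − 6 = 1; all invariant factors of ∂_2 are 1 so no torsion. So H_1 = Z.
rank ∂_2 = 6, rank ∂_3 = 0 ⇒ b_2 = 6 − 6 − 0 = 0. So H_2 = 0.

b_0 = 1, b_1 = 1, b_2 = 0.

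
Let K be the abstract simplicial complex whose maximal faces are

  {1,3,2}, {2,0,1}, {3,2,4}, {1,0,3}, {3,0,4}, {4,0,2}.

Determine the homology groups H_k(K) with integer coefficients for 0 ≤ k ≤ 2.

Order the vertices as 0 < 1 < 2 < 3 < 4. Listing each simplex with vertices in this order, K has dimension 2 with simplices:

  0-simplices (5): [0], [1], [2], [3], [4]
  1-simplices (9): [0,1], [0,2], [0,3], [0,4], [1,2], [1,3], [2,3], [2,4], [3,4]
  2-simplices (6): [0,1,2], [0,1,3], [0,2,4], [0,3,4], [1,2,3], [2,3,4]

Hence C_0 ≅ Z^5, C_1 ≅ Z^9, C_2 ≅ Z^6.

∂_1: C_1 → C_0 maps an edge to its endpoints' difference, ∂[p,q] = q − p. For instance
  ∂[0,1] = [1] − [0].
As a 5×9 matrix over Z this has rank 4, with invariant factors (1,1,1,1).

Boundary ∂_2: C_2 → C_1 maps a triangle to the signed sum of its edges. For instance
  ∂[0,1,3] = [1,3] − [0,3] + [0,1],
  ∂[0,2,4] = [2,4] − [0,4] + [0,2].
The resulting 9×6 matrix has rank 5, and its Smith normal form has invariant factors (1,1,1,1,1).

Reading off H_k = ker ∂_k / im ∂_{k+1}:

  H_0: rank C_0 − rank ∂_1 = 5 − 4 = 1, and the invariant factors of ∂_1 are all 1, so H_0 ≅ Z.
  H_1: rank ker ∂_1 − rank ∂_2 = (9 − 4) − 5 = 0, and the invariant factors of ∂_2 are all 1, so H_1 ≅ 0.
  H_2: rank ker ∂_2 − rank ∂_3 = (6 − 5) − 0 = 1, and there is no ∂_3, so H_2 ≅ Z.

As a check, the Euler characteristic is 5 − 9 + 6 = 2, which agrees with 1 − 0 + 1 = 2.

H_0 = Z,  H_1 = 0,  H_2 = Z.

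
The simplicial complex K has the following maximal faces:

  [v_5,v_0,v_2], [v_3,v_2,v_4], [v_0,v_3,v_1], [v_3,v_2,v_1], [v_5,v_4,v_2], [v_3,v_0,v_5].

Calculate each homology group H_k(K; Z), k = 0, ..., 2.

H_0 ≅ Z,  H_1 ≅ Z,  H_2 = 0.

Take the total order v_0 < v_1 < v_2 < v_3 < v_4 < v_5 on the vertex set. Then K (dimension 2) consists of the simplices:

  0-simplices (6): [v_0], [v_1], [v_2], [v_3], [v_4], [v_5]
  1-simplices (12): [v_0,v_1], [v_0,v_2], [v_0,v_3], [v_0,v_5], [v_1,v_2], [v_1,v_3], [v_2,v_3], [v_2,v_4], [v_2,v_5], [v_3,v_4], [v_3,v_5], [v_4,v_5]
  2-simplices (6): [v_0,v_1,v_3], [v_0,v_2,v_5], [v_0,v_3,v_5], [v_1,v_2,v_3], [v_2,v_3,v_4], [v_2,v_4,v_5]

Hence C_0 ≅ Z^6, C_1 ≅ Z^12, C_2 ≅ Z^6.

∂_1: C_1 → C_0 is given by ∂[p,q] = [q] − [p].
The 6×12 boundary matrix has rank 5 and Smith normal form diag(1,1,1,1,1).

The boundary map ∂_2: C_2 → C_1 maps a triangle to the signed sum of its edges. For instance
  ∂[v_0,v_3,v_5] = [v_3,v_5] − [v_0,v_5] + [v_0,v_3],
  ∂[v_0,v_2,v_5] = [v_2,v_5] − [v_0,v_5] + [v_0,v_2].
This gives a 12×6 integer matrix of rank 6; reducing to Smith normal form yields diagonal entries (1,1,1,1,1,1).

Reading off H_k = ker ∂_k / im ∂_{k+1}:

  H_0: rank C_0 − rank ∂_1 = 6 − 5 = 1, and the invariant factors of ∂_1 are all 1, so H_0 ≅ Z.
  H_1: rank ker ∂_1 − rank ∂_2 = (12 − 5) − 6 = 1, and the invariant factors of ∂_2 are all 1, so H_1 ≅ Z.
  H_2: rank ker ∂_2 − rank ∂_3 = (6 − 6) − 0 = 0, and there is no ∂_3, so H_2 ≅ 0.

As a check, the Euler characteristic is 6 − 12 + 6 = 0, which agrees with 1 − 1 + 0 = 0.
(K is a triangulation of the cylinder S^1 x I.)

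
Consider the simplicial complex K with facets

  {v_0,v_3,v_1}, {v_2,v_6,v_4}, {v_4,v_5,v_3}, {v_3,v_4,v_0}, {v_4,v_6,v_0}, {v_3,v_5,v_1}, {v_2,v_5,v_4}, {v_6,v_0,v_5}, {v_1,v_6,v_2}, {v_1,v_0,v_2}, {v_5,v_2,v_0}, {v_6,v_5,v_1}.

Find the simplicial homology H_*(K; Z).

Take the total order v_0 < v_1 < v_2 < v_3 < v_4 < v_5 < v_6 on the vertex set. Then K (dimension 2) consists of the simplices:

  0-simplices (7): [v_0], [v_1], [v_2], [v_3], [v_4], [v_5], [v_6]
  1-simplices (18): (18 of them)
  2-simplices (12): (12 of them)

so the chain groups are C_0 ≅ Z^7, C_1 ≅ Z^18, C_2 ≅ Z^12.

Boundary ∂_1: C_1 → C_0 maps an edge to its endpoints' difference, ∂[p,q] = q − p.
The 7×18 boundary matrix has rank 6 and Smith normal form diag(1,1,1,1,1,1).

∂_2: C_2 → C_1 acts by ∂[p,q,r] = [q,r] − [p,r] + [p,q]. For instance
  ∂[v_1,v_2,v_6] = [v_2,v_6] − [v_1,v_6] + [v_1,v_2],
  ∂[v_2,v_4,v_5] = [v_4,v_5] − [v_2,v_5] + [v_2,v_4].
This gives a 18×12 integer matrix of rank 12; reducing to Smith normal form yields diagonal entries (1,1,1,1,1,1,1,1,1,1,1,2).

Computing H_k = (kernel of ∂_k) / (image of ∂_{k+1}):

  H_0: rank C_0 − rank ∂_1 = 7 − 6 = 1, and the invariant factors of ∂_1 are all 1, so H_0 = Z.
  H_1: rank ker ∂_1 − rank ∂_2 = (18 − 6) − 12 = 0, and ∂_2 has invariant factor 2 > 1, so H_1 = Z/2.
  H_2: rank ker ∂_2 − rank ∂_3 = (12 − 12) − 0 = 0, and there is no ∂_3, so H_2 = 0.

H_0 = Z,  H_1 = Z/2,  H_2 = 0.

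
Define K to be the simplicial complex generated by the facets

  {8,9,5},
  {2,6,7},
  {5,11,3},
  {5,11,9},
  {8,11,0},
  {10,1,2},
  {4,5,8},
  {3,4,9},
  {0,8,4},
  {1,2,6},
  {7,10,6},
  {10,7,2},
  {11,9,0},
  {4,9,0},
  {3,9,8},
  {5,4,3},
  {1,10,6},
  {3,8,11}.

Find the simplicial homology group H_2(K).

We work with the vertex ordering 0 < 1 < 2 < 3 < 4 < 5 < 6 < 7 < 8 < 9 < 10 < 11. The simplices of K, each written with vertices in increasing order, are:

  0-simplices (12): [0], [1], [2], [3], [4], [5], [6], [7], [8], [9], [10], [11]
  1-simplices (27): (27 of them)
  2-simplices (18): (18 of them)

giving chain groups C_0 ≅ Z^12, C_1 ≅ Z^27, C_2 ≅ Z^18.

∂_1: C_1 → C_0 is given by ∂[p,q] = [q] − [p]. For instance
  ∂[2,10] = [10] − [2].
The resulting 12×27 matrix has rank 10, and its Smith normal form has invariant factors (1,1,1,1,1,1,1,1,1,1).

The boundary map ∂_2: C_2 → C_1 acts by ∂[p,q,r] = [q,r] − [p,r] + [p,q]. For instance
  ∂[1,6,10] = [6,10] − [1,10] + [1,6],
  ∂[3,5,11] = [5,11] − [3,11] + [3,5].
The resulting 27×18 matrix has rank 17, and its Smith normal form has invariant factors (1,1,1,1,1,1,1,1,1,1,1,1,1,1,1,1,2).

Now H_k = ker ∂_k / im ∂_{k+1}, so:

  H_2: rank ker ∂_2 − rank ∂_3 = (18 − 17) − 0 = 1, and there is no ∂_3, so H_2 ≅ Z.

(K is a triangulation of the disjoint union of the real projective plane RP^2 and the 2-sphere S^2.)

H_2 = Z.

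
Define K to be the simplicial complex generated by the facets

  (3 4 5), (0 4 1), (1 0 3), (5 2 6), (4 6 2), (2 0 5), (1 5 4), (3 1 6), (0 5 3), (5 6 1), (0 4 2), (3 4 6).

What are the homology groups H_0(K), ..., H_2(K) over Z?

H_0 ≅ Z,  H_1 ≅ Z/2,  H_2 = 0.

Fix the vertex order 0 < 1 < 2 < 3 < 4 < 5 < 6 and write every simplex with vertices in increasing order. Then dim K = 2 and the simplices of K are:

  0-simplices (7): [0], [1], [2], [3], [4], [5], [6]
  1-simplices (18): [0,1], [0,2], [0,3], [0,4], [0,5], [1,3], [1,4], [1,5], [1,6], [2,4], [2,5], [2,6], [3,4], [3,5], [3,6], [4,5], [4,6], [5,6]
  2-simplices (12): [0,1,3], [0,1,4], [0,2,4], [0,2,5], [0,3,5], [1,3,6], [1,4,5], [1,5,6], [2,4,6], [2,5,6], [3,4,5], [3,4,6]

giving chain groups C_0 ≅ Z^7, C_1 ≅ Z^18, C_2 ≅ Z^12.

∂_1: C_1 → C_0 sends each edge [p,q] (with p < q) to q − p. For instance
  ∂[1,4] = [4] − [1].
The 7×18 boundary matrix has rank 6 and Smith normal form diag(1,1,1,1,1,1).

Boundary ∂_2: C_2 → C_1 sends each 2-simplex [p,q,r] to [q,r] − [p,r] + [p,q]. For instance
  ∂[0,1,3] = [1,3] − [0,3] + [0,1],
  ∂[2,4,6] = [4,6] − [2,6] + [2,4].
The 18×12 boundary matrix has rank 12 and Smith normal form diag(1,1,1,1,1,1,1,1,1,1,1,2).

Reading off H_k = ker ∂_k / im ∂_{k+1}:

  H_0: rank C_0 − rank ∂_1 = 7 − 6 = 1, and the invariant factors of ∂_1 are all 1, so H_0 = Z.
  H_1: rank ker ∂_1 − rank ∂_2 = (18 − 6) − 12 = 0, and ∂_2 has invariant factor 2 > 1, so H_1 = Z/2.
  H_2: rank ker ∂_2 − rank ∂_3 = (12 − 12) − 0 = 0, and there is no ∂_3, so H_2 = 0.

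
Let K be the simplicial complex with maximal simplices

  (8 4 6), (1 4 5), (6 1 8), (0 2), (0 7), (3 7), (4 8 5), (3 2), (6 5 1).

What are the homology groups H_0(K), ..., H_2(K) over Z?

H_0 = Z^2,  H_1 = Z^2,  H_2 = 0.

Take the total order 0 < 1 < 2 < 3 < 4 < 5 < 6 < 7 < 8 on the vertex set. Then K (dimension 2) consists of the simplices:

  0-simplices (9): [0], [1], [2], [3], [4], [5], [6], [7], [8]
  1-simplices (14): [0,2], [0,7], [1,4], [1,5], [1,6], [1,8], [2,3], [3,7], [4,5], [4,6], [4,8], [5,6], [5,8], [6,8]
  2-simplices (5): [1,4,5], [1,5,6], [1,6,8], [4,5,8], [4,6,8]

so the chain groups are C_0 ≅ Z^9, C_1 ≅ Z^14, C_2 ≅ Z^5.

The boundary map ∂_1: C_1 → C_0 maps an edge to its endpoints' difference, ∂[p,q] = q − p.
As a 9×14 matrix over Z this has rank 7, with invariant factors (1,1,1,1,1,1,1).

Boundary ∂_2: C_2 → C_1 sends each 2-simplex [p,q,r] to [q,r] − [p,r] + [p,q]. For instance
  ∂[4,6,8] = [6,8] − [4,8] + [4,6],
  ∂[1,4,5] = [4,5] − [1,5] + [1,4].
This gives a 14×5 integer matrix of rank 5; reducing to Smith normal form yields diagonal entries (1,1,1,1,1).

From H_k ≅ ker(∂_k) / im(∂_{k+1}) we obtain:

  H_0: rank C_0 − rank ∂_1 = 9 − 7 = 2, and the invariant factors of ∂_1 are all 1, so H_0 = Z^2.
  H_1: rank ker ∂_1 − rank ∂_2 = (14 − 7) − 5 = 2, and the invariant factors of ∂_2 are all 1, so H_1 = Z^2.
  H_2: rank ker ∂_2 − rank ∂_3 = (5 − 5) − 0 = 0, and there is no ∂_3, so H_2 = 0.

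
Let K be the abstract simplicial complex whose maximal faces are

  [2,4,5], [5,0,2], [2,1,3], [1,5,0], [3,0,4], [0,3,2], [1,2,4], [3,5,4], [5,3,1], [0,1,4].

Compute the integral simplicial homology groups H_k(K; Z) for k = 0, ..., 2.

H_0 ≅ Z,  H_1 ≅ Z/2,  H_2 = 0.

Order the vertices as 0 < 1 < 2 < 3 < 4 < 5. Listing each simplex with vertices in this order, K has dimension 2 with simplices:

  0-simplices (6): [0], [1], [2], [3], [4], [5]
  1-simplices (15): [0,1], [0,2], [0,3], [0,4], [0,5], [1,2], [1,3], [1,4], [1,5], [2,3], [2,4], [2,5], [3,4], [3,5], [4,5]
  2-simplices (10): [0,1,4], [0,1,5], [0,2,3], [0,2,5], [0,3,4], [1,2,3], [1,2,4], [1,3,5], [2,4,5], [3,4,5]

giving chain groups C_0 ≅ Z^6, C_1 ≅ Z^15, C_2 ≅ Z^10.

∂_1: C_1 → C_0 is given by ∂[p,q] = [q] − [p]. For instance
  ∂[4,5] = [5] − [4].
As a 6×15 matrix over Z this has rank 5, with invariant factors (1,1,1,1,1).

The boundary map ∂_2: C_2 → C_1 sends each 2-simplex [p,q,r] to [q,r] − [p,r] + [p,q]. For instance
  ∂[1,2,4] = [2,4] − [1,4] + [1,2],
  ∂[0,1,5] = [1,5] − [0,5] + [0,1].
The 15×10 boundary matrix has rank 10 and Smith normal form diag(1,1,1,1,1,1,1,1,1,2).

Reading off H_k = ker ∂_k / im ∂_{k+1}:

  H_0: rank C_0 − rank ∂_1 = 6 − 5 = 1, and the invariant factors of ∂_1 are all 1, so H_0 = Z.
  H_1: rank ker ∂_1 − rank ∂_2 = (15 − 5) − 10 = 0, and ∂_2 has invariant factor 2 > 1, so H_1 = Z/2.
  H_2: rank ker ∂_2 − rank ∂_3 = (10 − 10) − 0 = 0, and there is no ∂_3, so H_2 = 0.

As a check, the Euler characteristic is 6 − 15 + 10 = 1, which agrees with 1 − 0 + 0 = 1.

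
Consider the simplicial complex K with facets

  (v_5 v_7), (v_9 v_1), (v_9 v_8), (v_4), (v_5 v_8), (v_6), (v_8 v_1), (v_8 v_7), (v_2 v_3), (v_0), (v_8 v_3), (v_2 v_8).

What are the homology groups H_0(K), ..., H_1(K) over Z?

H_0 = Z^4,  H_1 = Z^3.

We work with the vertex ordering v_0 < v_1 < v_2 < v_3 < v_4 < v_5 < v_6 < v_7 < v_8 < v_9. The simplices of K, each written with vertices in increasing order, are:

  0-simplices (10): [v_0], [v_1], [v_2], [v_3], [v_4], [v_5], [v_6], [v_7], [v_8], [v_9]
  1-simplices (9): [v_1,v_8], [v_1,v_9], [v_2,v_3], [v_2,v_8], [v_3,v_8], [v_5,v_7], [v_5,v_8], [v_7,v_8], [v_8,v_9]

Hence C_0 ≅ Z^10, C_1 ≅ Z^9.

∂_1: C_1 → C_0 is given by ∂[p,q] = [q] − [p].
This gives a 10×9 integer matrix of rank 6; reducing to Smith normal form yields diagonal entries (1,1,1,1,1,1).

Computing H_k = (kernel of ∂_k) / (image of ∂_{k+1}):

  H_0: rank C_0 − rank ∂_1 = 10 − 6 = 4, and the invariant factors of ∂_1 are all 1, so H_0 ≅ Z^4.
  H_1: rank ker ∂_1 − rank ∂_2 = (9 − 6) − 0 = 3, and there is no ∂_2, so H_1 ≅ Z^3.

(K is a triangulation of the disjoint union of a set of 3 points and a wedge of 3 circles.)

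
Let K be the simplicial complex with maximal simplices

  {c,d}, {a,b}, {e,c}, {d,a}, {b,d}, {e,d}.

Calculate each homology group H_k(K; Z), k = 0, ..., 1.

H_0 ≅ Z,  H_1 ≅ Z^2.

Take the total order a < b < c < d < e on the vertex set. Then K (dimension 1) consists of the simplices:

  0-simplices (5): a, b, c, d, e
  1-simplices (6): ab, ad, bd, cd, ce, de

Hence C_0 ≅ Z^5, C_1 ≅ Z^6.

∂_1: C_1 → C_0 sends each edge [p,q] (with p < q) to q − p. For instance
  ∂bd = d − b.
As a 5×6 matrix over Z this has rank 4, with invariant factors (1,1,1,1).

From H_k ≅ ker(∂_k) / im(∂_{k+1}) we obtain:

  H_0: rank C_0 − rank ∂_1 = 5 − 4 = 1, and the invariant factors of ∂_1 are all 1, so H_0 ≅ Z.
  H_1: rank ker ∂_1 − rank ∂_2 = (6 − 4) − 0 = 2, and there is no ∂_2, so H_1 ≅ Z^2.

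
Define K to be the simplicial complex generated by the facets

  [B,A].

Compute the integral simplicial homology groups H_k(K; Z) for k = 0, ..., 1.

H_0 ≅ Z,  H_1 = 0.

Fix the vertex order A < B and write every simplex with vertices in increasing order. Then dim K = 1 and the simplices of K are:

  0-simplices (2): A, B
  1-simplices (1): AB

Hence C_0 ≅ Z^2, C_1 ≅ Z^1.

The boundary map ∂_1: C_1 → C_0 is given by ∂[p,q] = [q] − [p]. For instance
  ∂AB = B − A.
This gives a 2×1 integer matrix of rank 1; reducing to Smith normal form yields diagonal entries (1).

Reading off H_k = ker ∂_k / im ∂_{k+1}:

  H_0: rank C_0 − rank ∂_1 = 2 − 1 = 1, and the invariant factors of ∂_1 are all 1, so H_0 ≅ Z.
  H_1: rank ker ∂_1 − rank ∂_2 = (1 − 1) − 0 = 0, and there is no ∂_2, so H_1 ≅ 0.

As a check, the Euler characteristic is 2 − 1 = 1, which agrees with 1 − 0 = 1.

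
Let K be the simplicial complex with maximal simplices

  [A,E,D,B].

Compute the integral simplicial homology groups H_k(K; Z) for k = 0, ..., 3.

H_0 ≅ Z,  H_1 = 0,  H_2 = 0,  H_3 = 0.

Fix the vertex order A < B < D < E and write every simplex with vertices in increasing order. Then dim K = 3 and the simplices of K are:

  0-simplices (4): A, B, D, E
  1-simplices (6): AB, AD, AE, BD, BE, DE
  2-simplices (4): ABD, ABE, ADE, BDE
  3-simplices (1): ABDE

Hence C_0 ≅ Z^4, C_1 ≅ Z^6, C_2 ≅ Z^4, C_3 ≅ Z^1.

∂_1: C_1 → C_0 is given by ∂[p,q] = [q] − [p]. For instance
  ∂AB = B − A.
This gives a 4×6 integer matrix of rank 3; reducing to Smith normal form yields diagonal entries (1,1,1).

The boundary map ∂_2: C_2 → C_1 sends each 2-simplex [p,q,r] to [q,r] − [p,r] + [p,q]. For instance
  ∂ADE = DE − AE + AD,
  ∂ABD = BD − AD + AB.
As a 6×4 matrix over Z this has rank 3, with invariant factors (1,1,1).

Boundary ∂_3: C_3 → C_2 sends each 3-simplex σ to the alternating sum Σ_i (−1)^i (σ with its i-th vertex removed). For instance
  ∂ABDE = BDE − ADE + ABE − ABD.
The resulting 4×1 matrix has rank 1, and its Smith normal form has invariant factors (1).

Computing H_k = (kernel of ∂_k) / (image of ∂_{k+1}):

  H_0: rank C_0 − rank ∂_1 = 4 − 3 = 1, and the invariant factors of ∂_1 are all 1, so H_0 = Z.
  H_1: rank ker ∂_1 − rank ∂_2 = (6 − 3) − 3 = 0, and the invariant factors of ∂_2 are all 1, so H_1 = 0.
  H_2: rank ker ∂_2 − rank ∂_3 = (4 − 3) − 1 = 0, and the invariant factors of ∂_3 are all 1, so H_2 = 0.
  H_3: rank ker ∂_3 − rank ∂_4 = (1 − 1) − 0 = 0, and there is no ∂_4, so H_3 = 0.

As a check, the Euler characteristic is 4 − 6 + 4 − 1 = 1, which agrees with 1 − 0 + 0 − 0 = 1.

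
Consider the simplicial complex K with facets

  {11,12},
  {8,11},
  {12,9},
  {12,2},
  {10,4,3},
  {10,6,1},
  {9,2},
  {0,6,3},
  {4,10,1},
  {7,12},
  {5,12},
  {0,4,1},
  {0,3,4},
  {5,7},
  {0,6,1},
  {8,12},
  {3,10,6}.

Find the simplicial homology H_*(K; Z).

Take the total order 0 < 1 < 2 < 3 < 4 < 5 < 6 < 7 < 8 < 9 < 10 < 11 < 12 on the vertex set. Then K (dimension 2) consists of the simplices:

  0-simplices (13): [0], [1], [2], [3], [4], [5], [6], [7], [8], [9], [10], [11], [12]
  1-simplices (21): [0,1], [0,3], [0,4], [0,6], [1,4], [1,6], [1,10], [2,9], [2,12], [3,4], [3,6], [3,10], [4,10], [5,7], [5,12], [6,10], [7,12], [8,11], [8,12], [9,12], [11,12]
  2-simplices (8): [0,1,4], [0,1,6], [0,3,4], [0,3,6], [1,4,10], [1,6,10], [3,4,10], [3,6,10]

Hence C_0 ≅ Z^13, C_1 ≅ Z^21, C_2 ≅ Z^8.

∂_1: C_1 → C_0 is given by ∂[p,q] = [q] − [p].
The resulting 13×21 matrix has rank 11, and its Smith normal form has invariant factors (1,1,1,1,1,1,1,1,1,1,1).

The boundary map ∂_2: C_2 → C_1 maps a triangle to the signed sum of its edges. For instance
  ∂[1,4,10] = [4,10] − [1,10] + [1,4],
  ∂[0,1,4] = [1,4] − [0,4] + [0,1].
The 21×8 boundary matrix has rank 7 and Smith normal form diag(1,1,1,1,1,1,1).

From H_k ≅ ker(∂_k) / im(∂_{k+1}) we obtain:

  H_0: rank C_0 − rank ∂_1 = 13 − 11 = 2, and the invariant factors of ∂_1 are all 1, so H_0 ≅ Z^2.
  H_1: rank ker ∂_1 − rank ∂_2 = (21 − 11) − 7 = 3, and the invariant factors of ∂_2 are all 1, so H_1 ≅ Z^3.
  H_2: rank ker ∂_2 − rank ∂_3 = (8 − 7) − 0 = 1, and there is no ∂_3, so H_2 ≅ Z.

H_0 = Z^2,  H_1 = Z^3,  H_2 = Z.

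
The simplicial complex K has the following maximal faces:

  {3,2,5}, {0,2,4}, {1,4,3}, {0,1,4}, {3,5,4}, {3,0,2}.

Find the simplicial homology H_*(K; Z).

H_0 = Z,  H_1 = Z,  H_2 = 0.

We work with the vertex ordering 0 < 1 < 2 < 3 < 4 < 5. The simplices of K, each written with vertices in increasing order, are:

  0-simplices (6): [0], [1], [2], [3], [4], [5]
  1-simplices (12): [0,1], [0,2], [0,3], [0,4], [1,3], [1,4], [2,3], [2,4], [2,5], [3,4], [3,5], [4,5]
  2-simplices (6): [0,1,4], [0,2,3], [0,2,4], [1,3,4], [2,3,5], [3,4,5]

Hence C_0 ≅ Z^6, C_1 ≅ Z^12, C_2 ≅ Z^6.

The boundary map ∂_1: C_1 → C_0 is given by ∂[p,q] = [q] − [p]. For instance
  ∂[3,4] = [4] − [3].
This gives a 6×12 integer matrix of rank 5; reducing to Smith normal form yields diagonal entries (1,1,1,1,1).

∂_2: C_2 → C_1 sends each 2-simplex [p,q,r] to [q,r] − [p,r] + [p,q]. For instance
  ∂[1,3,4] = [3,4] − [1,4] + [1,3],
  ∂[0,1,4] = [1,4] − [0,4] + [0,1].
The 12×6 boundary matrix has rank 6 and Smith normal form diag(1,1,1,1,1,1).

Now H_k = ker ∂_k / im ∂_{k+1}, so:

  H_0: rank C_0 − rank ∂_1 = 6 − 5 = 1, and the invariant factors of ∂_1 are all 1, so H_0 ≅ Z.
  H_1: rank ker ∂_1 − rank ∂_2 = (12 − 5) − 6 = 1, and the invariant factors of ∂_2 are all 1, so H_1 ≅ Z.
  H_2: rank ker ∂_2 − rank ∂_3 = (6 − 6) − 0 = 0, and there is no ∂_3, so H_2 ≅ 0.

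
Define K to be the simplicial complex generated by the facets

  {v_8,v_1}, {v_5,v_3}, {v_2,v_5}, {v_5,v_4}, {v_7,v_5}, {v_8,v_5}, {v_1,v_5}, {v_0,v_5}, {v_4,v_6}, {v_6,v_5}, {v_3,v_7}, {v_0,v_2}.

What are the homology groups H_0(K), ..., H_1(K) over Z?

H_0 = Z,  H_1 = Z^4.

Order the vertices as v_0 < v_1 < v_2 < v_3 < v_4 < v_5 < v_6 < v_7 < v_8. Listing each simplex with vertices in this order, K has dimension 1 with simplices:

  0-simplices (9): [v_0], [v_1], [v_2], [v_3], [v_4], [v_5], [v_6], [v_7], [v_8]
  1-simplices (12): [v_0,v_2], [v_0,v_5], [v_1,v_5], [v_1,v_8], [v_2,v_5], [v_3,v_5], [v_3,v_7], [v_4,v_5], [v_4,v_6], [v_5,v_6], [v_5,v_7], [v_5,v_8]

giving chain groups C_0 ≅ Z^9, C_1 ≅ Z^12.

Boundary ∂_1: C_1 → C_0 maps an edge to its endpoints' difference, ∂[p,q] = q − p. For instance
  ∂[v_1,v_5] = [v_5] − [v_1].
The resulting 9×12 matrix has rank 8, and its Smith normal form has invariant factors (1,1,1,1,1,1,1,1).

Computing H_k = (kernel of ∂_k) / (image of ∂_{k+1}):

  H_0: rank C_0 − rank ∂_1 = 9 − 8 = 1, and the invariant factors of ∂_1 are all 1, so H_0 ≅ Z.
  H_1: rank ker ∂_1 − rank ∂_2 = (12 − 8) − 0 = 4, and there is no ∂_2, so H_1 ≅ Z^4.

(K is a triangulation of a wedge of 4 circles.)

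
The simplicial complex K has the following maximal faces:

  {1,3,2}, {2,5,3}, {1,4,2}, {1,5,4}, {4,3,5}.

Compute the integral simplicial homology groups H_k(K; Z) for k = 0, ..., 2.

We work with the vertex ordering 1 < 2 < 3 < 4 < 5. The simplices of K, each written with vertices in increasing order, are:

  0-simplices (5): [1], [2], [3], [4], [5]
  1-simplices (10): [1,2], [1,3], [1,4], [1,5], [2,3], [2,4], [2,5], [3,4], [3,5], [4,5]
  2-simplices (5): [1,2,3], [1,2,4], [1,4,5], [2,3,5], [3,4,5]

Hence C_0 ≅ Z^5, C_1 ≅ Z^10, C_2 ≅ Z^5.

The boundary map ∂_1: C_1 → C_0 sends each edge [p,q] (with p < q) to q − p. For instance
  ∂[1,4] = [4] − [1].
The resulting 5×10 matrix has rank 4, and its Smith normal form has invariant factors (1,1,1,1).

The boundary map ∂_2: C_2 → C_1 maps a triangle to the signed sum of its edges. For instance
  ∂[3,4,5] = [4,5] − [3,5] + [3,4],
  ∂[1,4,5] = [4,5] − [1,5] + [1,4].
As a 10×5 matrix over Z this has rank 5, with invariant factors (1,1,1,1,1).

Now H_k = ker ∂_k / im ∂_{k+1}, so:

  H_0: rank C_0 − rank ∂_1 = 5 − 4 = 1, and the invariant factors of ∂_1 are all 1, so H_0 ≅ Z.
  H_1: rank ker ∂_1 − rank ∂_2 = (10 − 4) − 5 = 1, and the invariant factors of ∂_2 are all 1, so H_1 ≅ Z.
  H_2: rank ker ∂_2 − rank ∂_3 = (5 − 5) − 0 = 0, and there is no ∂_3, so H_2 ≅ 0.

(K is a triangulation of the Möbius band.)

H_0 = Z,  H_1 = Z,  H_2 = 0.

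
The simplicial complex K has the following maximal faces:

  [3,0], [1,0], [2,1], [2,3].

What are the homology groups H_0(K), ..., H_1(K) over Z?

Order the vertices as 0 < 1 < 2 < 3. Listing each simplex with vertices in this order, K has dimension 1 with simplices:

  0-simplices (4): [0], [1], [2], [3]
  1-simplices (4): [0,1], [0,3], [1,2], [2,3]

so the chain groups are C_0 ≅ Z^4, C_1 ≅ Z^4.

Boundary ∂_1: C_1 → C_0 maps an edge to its endpoints' difference, ∂[p,q] = q − p.
As a 4×4 matrix over Z this has rank 3, with invariant factors (1,1,1).

Reading off H_k = ker ∂_k / im ∂_{k+1}:

  H_0: rank C_0 − rank ∂_1 = 4 − 3 = 1, and the invariant factors of ∂_1 are all 1, so H_0 ≅ Z.
  H_1: rank ker ∂_1 − rank ∂_2 = (4 − 3) − 0 = 1, and there is no ∂_2, so H_1 ≅ Z.

As a check, the Euler characteristic is 4 − 4 = 0, which agrees with 1 − 1 = 0.

H_0 ≅ Z,  H_1 ≅ Z.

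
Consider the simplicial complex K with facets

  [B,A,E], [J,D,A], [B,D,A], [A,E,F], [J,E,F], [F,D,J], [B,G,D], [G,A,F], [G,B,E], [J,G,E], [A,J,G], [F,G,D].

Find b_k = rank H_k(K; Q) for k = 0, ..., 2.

b_0 = 1, b_1 = 0, b_2 = 0.

Take the total order A < B < D < E < F < G < J on the vertex set. Then K (dimension 2) consists of the simplices:

  0-simplices (7): A, B, D, E, F, G, J
  1-simplices (18): AB, AD, AE, AF, AG, AJ, BD, BE, BG, DF, DG, DJ, EF, EG, EJ, FG, FJ, GJ
  2-simplices (12): ABD, ABE, ADJ, AEF, AFG, AGJ, BDG, BEG, DFG, DFJ, EFJ, EGJ

so the chain groups are C_0 ≅ Z^7, C_1 ≅ Z^18, C_2 ≅ Z^12.

The boundary map ∂_1: C_1 → C_0 is given by ∂[p,q] = [q] − [p].
The resulting 7×18 matrix has rank 6, and its Smith normal form has invariant factors (1,1,1,1,1,1).

The boundary map ∂_2: C_2 → C_1 maps a triangle to the signed sum of its edges. For instance
  ∂ABD = BD − AD + AB,
  ∂ADJ = DJ − AJ + AD.
The resulting 18×12 matrix has rank 12, and its Smith normal form has invariant factors (1,1,1,1,1,1,1,1,1,1,1,2).

Computing H_k = (kernel of ∂_k) / (image of ∂_{k+1}):

  H_0: rank C_0 − rank ∂_1 = 7 − 6 = 1, and the invariant factors of ∂_1 are all 1, so H_0 = Z.
  H_1: rank ker ∂_1 − rank ∂_2 = (18 − 6) − 12 = 0, and ∂_2 has invariant factor 2 > 1, so H_1 = Z/2.
  H_2: rank ker ∂_2 − rank ∂_3 = (12 − 12) − 0 = 0, and there is no ∂_3, so H_2 = 0.

As a check, the Euler characteristic is 7 − 18 + 12 = 1, which agrees with 1 − 0 + 0 = 1.
(K is a triangulation of the real projective plane RP^2.)

Hence the Betti numbers are b_0 = 1, b_1 = 0, b_2 = 0.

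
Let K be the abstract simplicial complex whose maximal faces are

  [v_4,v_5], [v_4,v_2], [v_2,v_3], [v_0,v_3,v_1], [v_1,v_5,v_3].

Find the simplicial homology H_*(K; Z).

We work with the vertex ordering v_0 < v_1 < v_2 < v_3 < v_4 < v_5. The simplices of K, each written with vertices in increasing order, are:

  0-simplices (6): [v_0], [v_1], [v_2], [v_3], [v_4], [v_5]
  1-simplices (8): [v_0,v_1], [v_0,v_3], [v_1,v_3], [v_1,v_5], [v_2,v_3], [v_2,v_4], [v_3,v_5], [v_4,v_5]
  2-simplices (2): [v_0,v_1,v_3], [v_1,v_3,v_5]

so the chain groups are C_0 ≅ Z^6, C_1 ≅ Z^8, C_2 ≅ Z^2.

The boundary map ∂_1: C_1 → C_0 is given by ∂[p,q] = [q] − [p].
This gives a 6×8 integer matrix of rank 5; reducing to Smith normal form yields diagonal entries (1,1,1,1,1).

∂_2: C_2 → C_1 maps a triangle to the signed sum of its edges. For instance
  ∂[v_1,v_3,v_5] = [v_3,v_5] − [v_1,v_5] + [v_1,v_3],
  ∂[v_0,v_1,v_3] = [v_1,v_3] − [v_0,v_3] + [v_0,v_1].
The 8×2 boundary matrix has rank 2 and Smith normal form diag(1,1).

From H_k ≅ ker(∂_k) / im(∂_{k+1}) we obtain:

  H_0: rank C_0 − rank ∂_1 = 6 − 5 = 1, and the invariant factors of ∂_1 are all 1, so H_0 ≅ Z.
  H_1: rank ker ∂_1 − rank ∂_2 = (8 − 5) − 2 = 1, and the invariant factors of ∂_2 are all 1, so H_1 ≅ Z.
  H_2: rank ker ∂_2 − rank ∂_3 = (2 − 2) − 0 = 0, and there is no ∂_3, so H_2 ≅ 0.

As a check, the Euler characteristic is 6 − 8 + 2 = 0, which agrees with 1 − 1 + 0 = 0.

H_0 ≅ Z,  H_1 ≅ Z,  H_2 = 0.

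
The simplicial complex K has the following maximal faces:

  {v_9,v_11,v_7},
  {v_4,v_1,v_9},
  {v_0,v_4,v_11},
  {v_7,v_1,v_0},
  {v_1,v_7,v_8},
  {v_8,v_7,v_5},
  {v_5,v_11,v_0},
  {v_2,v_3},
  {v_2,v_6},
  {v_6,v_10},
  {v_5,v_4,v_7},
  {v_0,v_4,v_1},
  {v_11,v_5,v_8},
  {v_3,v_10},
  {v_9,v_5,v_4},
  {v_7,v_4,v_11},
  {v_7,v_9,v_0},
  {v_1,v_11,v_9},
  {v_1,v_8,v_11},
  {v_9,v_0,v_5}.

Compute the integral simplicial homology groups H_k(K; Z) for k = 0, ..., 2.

H_0 = Z^2,  H_1 = Z^3,  H_2 = Z.

K has 12 vertices, 28 edges, 16 triangles.
rank ∂_0 = 0, rank ∂_1 = 10 ⇒ b_0 = 12 − 0 − 10 = 2; all invariant factors of ∂_1 are 1 so no torsion. So H_0 ≅ Z^2.
rank ∂_1 = 10, rank ∂_2 = 15 ⇒ b_1 = 28 − 10 − 15 = 3; all invariant factors of ∂_2 are 1 so no torsion. So H_1 ≅ Z^3.
rank ∂_2 = 15, rank ∂_3 = 0 ⇒ b_2 = 16 − 15 − 0 = 1. So H_2 ≅ Z.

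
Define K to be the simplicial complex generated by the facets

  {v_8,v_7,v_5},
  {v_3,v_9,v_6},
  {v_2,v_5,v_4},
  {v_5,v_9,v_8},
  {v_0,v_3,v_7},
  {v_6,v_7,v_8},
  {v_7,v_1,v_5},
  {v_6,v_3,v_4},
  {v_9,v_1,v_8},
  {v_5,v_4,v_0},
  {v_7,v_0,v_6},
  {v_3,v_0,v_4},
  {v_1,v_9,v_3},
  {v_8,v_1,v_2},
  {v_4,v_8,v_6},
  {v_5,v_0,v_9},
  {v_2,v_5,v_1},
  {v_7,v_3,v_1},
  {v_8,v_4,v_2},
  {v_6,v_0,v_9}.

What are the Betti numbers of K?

b_0 = 1, b_1 = 1, b_2 = 0.

Take the total order v_0 < v_1 < v_2 < v_3 < v_4 < v_5 < v_6 < v_7 < v_8 < v_9 on the vertex set. Then K (dimension 2) consists of the simplices:

  0-simplices (10): [v_0], [v_1], [v_2], [v_3], [v_4], [v_5], [v_6], [v_7], [v_8], [v_9]
  1-simplices (30): (30 of them)
  2-simplices (20): (20 of them)

Hence C_0 ≅ Z^10, C_1 ≅ Z^30, C_2 ≅ Z^20.

Boundary ∂_1: C_1 → C_0 sends each edge [p,q] (with p < q) to q − p. For instance
  ∂[v_5,v_7] = [v_7] − [v_5].
As a 10×30 matrix over Z this has rank 9, with invariant factors (1,1,1,1,1,1,1,1,1).

∂_2: C_2 → C_1 acts by ∂[p,q,r] = [q,r] − [p,r] + [p,q]. For instance
  ∂[v_5,v_7,v_8] = [v_7,v_8] − [v_5,v_8] + [v_5,v_7],
  ∂[v_1,v_5,v_7] = [v_5,v_7] − [v_1,v_7] + [v_1,v_5].
The 30×20 boundary matrix has rank 20 and Smith normal form diag(1,1,1,1,1,1,1,1,1,1,1,1,1,1,1,1,1,1,1,2).

Computing H_k = (kernel of ∂_k) / (image of ∂_{k+1}):

  H_0: rank C_0 − rank ∂_1 = 10 − 9 = 1, and the invariant factors of ∂_1 are all 1, so H_0 ≅ Z.
  H_1: rank ker ∂_1 − rank ∂_2 = (30 − 9) − 20 = 1, and ∂_2 has invariant factor 2 > 1, so H_1 ≅ Z × Z/2.
  H_2: rank ker ∂_2 − rank ∂_3 = (20 − 20) − 0 = 0, and there is no ∂_3, so H_2 ≅ 0.

Hence the Betti numbers are b_0 = 1, b_1 = 1, b_2 = 0.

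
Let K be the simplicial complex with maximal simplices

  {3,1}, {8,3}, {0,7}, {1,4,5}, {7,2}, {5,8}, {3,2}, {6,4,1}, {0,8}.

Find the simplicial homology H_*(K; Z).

Take the total order 0 < 1 < 2 < 3 < 4 < 5 < 6 < 7 < 8 on the vertex set. Then K (dimension 2) consists of the simplices:

  0-simplices (9): [0], [1], [2], [3], [4], [5], [6], [7], [8]
  1-simplices (12): [0,7], [0,8], [1,3], [1,4], [1,5], [1,6], [2,3], [2,7], [3,8], [4,5], [4,6], [5,8]
  2-simplices (2): [1,4,5], [1,4,6]

giving chain groups C_0 ≅ Z^9, C_1 ≅ Z^12, C_2 ≅ Z^2.

Boundary ∂_1: C_1 → C_0 is given by ∂[p,q] = [q] − [p]. For instance
  ∂[0,8] = [8] − [0].
The resulting 9×12 matrix has rank 8, and its Smith normal form has invariant factors (1,1,1,1,1,1,1,1).

The boundary map ∂_2: C_2 → C_1 sends each 2-simplex [p,q,r] to [q,r] − [p,r] + [p,q]. For instance
  ∂[1,4,5] = [4,5] − [1,5] + [1,4],
  ∂[1,4,6] = [4,6] − [1,6] + [1,4].
The resulting 12×2 matrix has rank 2, and its Smith normal form has invariant factors (1,1).

From H_k ≅ ker(∂_k) / im(∂_{k+1}) we obtain:

  H_0: rank C_0 − rank ∂_1 = 9 − 8 = 1, and the invariant factors of ∂_1 are all 1, so H_0 = Z.
  H_1: rank ker ∂_1 − rank ∂_2 = (12 − 8) − 2 = 2, and the invariant factors of ∂_2 are all 1, so H_1 = Z^2.
  H_2: rank ker ∂_2 − rank ∂_3 = (2 − 2) − 0 = 0, and there is no ∂_3, so H_2 = 0.

H_0 = Z,  H_1 = Z^2,  H_2 = 0.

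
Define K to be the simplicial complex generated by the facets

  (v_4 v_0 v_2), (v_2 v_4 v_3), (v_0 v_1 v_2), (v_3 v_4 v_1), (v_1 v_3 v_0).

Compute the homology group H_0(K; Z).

Order the vertices as v_0 < v_1 < v_2 < v_3 < v_4. Listing each simplex with vertices in this order, K has dimension 2 with simplices:

  0-simplices (5): [v_0], [v_1], [v_2], [v_3], [v_4]
  1-simplices (10): [v_0,v_1], [v_0,v_2], [v_0,v_3], [v_0,v_4], [v_1,v_2], [v_1,v_3], [v_1,v_4], [v_2,v_3], [v_2,v_4], [v_3,v_4]
  2-simplices (5): [v_0,v_1,v_2], [v_0,v_1,v_3], [v_0,v_2,v_4], [v_1,v_3,v_4], [v_2,v_3,v_4]

Hence C_0 ≅ Z^5, C_1 ≅ Z^10, C_2 ≅ Z^5.

Boundary ∂_1: C_1 → C_0 is given by ∂[p,q] = [q] − [p]. For instance
  ∂[v_1,v_2] = [v_2] − [v_1].
As a 5×10 matrix over Z this has rank 4, with invariant factors (1,1,1,1).

The boundary map ∂_2: C_2 → C_1 maps a triangle to the signed sum of its edges. For instance
  ∂[v_1,v_3,v_4] = [v_3,v_4] − [v_1,v_4] + [v_1,v_3],
  ∂[v_2,v_3,v_4] = [v_3,v_4] − [v_2,v_4] + [v_2,v_3].
The 10×5 boundary matrix has rank 5 and Smith normal form diag(1,1,1,1,1).

Reading off H_k = ker ∂_k / im ∂_{k+1}:

  H_0: rank C_0 − rank ∂_1 = 5 − 4 = 1, and the invariant factors of ∂_1 are all 1, so H_0 ≅ Z.

H_0 ≅ Z.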